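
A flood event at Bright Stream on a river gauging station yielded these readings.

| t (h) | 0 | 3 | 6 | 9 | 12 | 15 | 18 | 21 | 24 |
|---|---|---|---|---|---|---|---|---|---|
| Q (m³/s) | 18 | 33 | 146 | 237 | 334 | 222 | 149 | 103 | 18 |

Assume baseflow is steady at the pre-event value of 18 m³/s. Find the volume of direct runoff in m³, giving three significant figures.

Direct-runoff ordinates (Q − Q_b): 0.0, 15.0, 128.0, 219.0, 316.0, 204.0, 131.0, 85.0, 0.0 m³/s.
ΣQ_DR = 1098 m³/s.
With Δt = 3 h = 10800 s, V = ΣQ_DR · Δt = 1098 × 10800 = 1.19 × 10^7 m³.

V ≈ 1.19 × 10^7 m³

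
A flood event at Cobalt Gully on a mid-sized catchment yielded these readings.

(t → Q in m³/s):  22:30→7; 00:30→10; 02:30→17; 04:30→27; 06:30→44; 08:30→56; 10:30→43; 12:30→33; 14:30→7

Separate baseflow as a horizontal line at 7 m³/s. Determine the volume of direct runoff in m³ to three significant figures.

Direct-runoff ordinates (Q − Q_b): 0.0, 3.0, 10.0, 20.0, 37.0, 49.0, 36.0, 26.0, 0.0 m³/s.
ΣQ_DR = 181.0 m³/s.
With Δt = 2 h = 7200 s, V = ΣQ_DR · Δt = 181.0 × 7200 = 1.30 × 10^6 m³.

V ≈ 1.30 × 10^6 m³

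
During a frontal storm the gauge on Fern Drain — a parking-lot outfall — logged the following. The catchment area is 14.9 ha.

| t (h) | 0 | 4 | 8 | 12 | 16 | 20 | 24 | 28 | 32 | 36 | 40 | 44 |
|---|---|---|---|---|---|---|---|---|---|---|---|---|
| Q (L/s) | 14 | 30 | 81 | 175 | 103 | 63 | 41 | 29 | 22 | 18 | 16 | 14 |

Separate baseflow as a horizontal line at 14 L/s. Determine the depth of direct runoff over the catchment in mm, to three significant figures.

d ≈ 42.3 mm

Direct runoff: 0.0, 16.0, 67.0, 161.0, 89.0, 49.0, 27.0, 15.0, 8.0, 4.0, 2.0, 0.0 L/s; ΣQ_DR = 438.0 L/s.
V = ΣQ_DR · Δt = 438.0 × 14400 s = 6.307 × 10^6 L.
Over A = 14.9 ha, depth = V / A = 42.3 mm.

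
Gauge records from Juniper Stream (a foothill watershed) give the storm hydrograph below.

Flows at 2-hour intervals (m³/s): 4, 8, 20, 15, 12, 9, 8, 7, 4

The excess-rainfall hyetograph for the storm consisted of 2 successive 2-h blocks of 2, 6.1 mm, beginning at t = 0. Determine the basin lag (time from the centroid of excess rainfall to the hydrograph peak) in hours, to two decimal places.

Centroid of excess rainfall: t_c = Σ P_i·t̄_i / ΣP_i = 2.5062 h (block centres at 1, 3 h).
Hydrograph peak occurs at t = 4 h, so basin lag t_L = 4 − 2.5062 = 1.49 h.

t_L ≈ 1.49 h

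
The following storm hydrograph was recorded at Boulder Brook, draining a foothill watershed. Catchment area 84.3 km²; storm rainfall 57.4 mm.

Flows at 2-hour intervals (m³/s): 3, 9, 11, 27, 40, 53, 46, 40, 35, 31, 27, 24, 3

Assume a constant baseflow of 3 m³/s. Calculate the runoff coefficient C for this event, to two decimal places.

ΣQ_DR = 310.0 m³/s; V = ΣQ_DR·Δt = 2.232 × 10^6 m³.
Runoff depth d = V / A = 26.48 mm.
C = d / P = 26.48 / 57.4 = 0.46.

C ≈ 0.46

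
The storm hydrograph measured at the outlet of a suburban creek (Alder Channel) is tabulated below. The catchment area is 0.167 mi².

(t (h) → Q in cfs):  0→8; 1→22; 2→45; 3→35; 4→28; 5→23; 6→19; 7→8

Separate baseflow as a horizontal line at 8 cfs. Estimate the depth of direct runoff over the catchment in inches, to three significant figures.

Direct runoff: 0.0, 14.0, 37.0, 27.0, 20.0, 15.0, 11.0, 0.0 cfs; ΣQ_DR = 124.0 cfs.
V = ΣQ_DR · Δt = 124.0 × 3600 s = 4.464 × 10^5 ft³.
Over A = 0.167 mi², depth = V / A = 1.15 in.

d ≈ 1.15 in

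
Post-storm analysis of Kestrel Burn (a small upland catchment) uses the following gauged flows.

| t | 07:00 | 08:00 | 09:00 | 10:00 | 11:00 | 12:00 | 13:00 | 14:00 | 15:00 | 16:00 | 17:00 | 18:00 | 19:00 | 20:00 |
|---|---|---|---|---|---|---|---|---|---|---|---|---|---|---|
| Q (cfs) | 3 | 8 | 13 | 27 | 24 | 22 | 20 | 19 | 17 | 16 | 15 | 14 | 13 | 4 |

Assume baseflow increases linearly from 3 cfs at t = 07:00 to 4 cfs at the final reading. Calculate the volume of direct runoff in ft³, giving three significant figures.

Direct-runoff ordinates (Q − Q_b): 0.00, 4.92, 9.85, 23.77, 20.69, 18.62, 16.54, 15.46, 13.38, 12.31, 11.23, 10.15, 9.08, 0.00 cfs.
ΣQ_DR = 166.0 cfs.
With Δt = 1 h = 3600 s, V = ΣQ_DR · Δt = 166.0 × 3600 = 5.98 × 10^5 ft³.

V ≈ 5.98 × 10^5 ft³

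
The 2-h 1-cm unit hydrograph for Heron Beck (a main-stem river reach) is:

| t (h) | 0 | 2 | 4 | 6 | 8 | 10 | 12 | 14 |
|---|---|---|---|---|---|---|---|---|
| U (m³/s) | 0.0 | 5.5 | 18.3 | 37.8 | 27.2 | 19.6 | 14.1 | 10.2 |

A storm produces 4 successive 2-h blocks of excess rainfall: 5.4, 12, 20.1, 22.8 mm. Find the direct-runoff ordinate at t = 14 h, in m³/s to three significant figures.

Q ≈ 124 m³/s

By discrete convolution, Q_j = Σ (P_i / 10 mm) · U_{j−i}.
At t = 14 h (j=7): Q = (5.4/10)·10.2 + (12/10)·14.1 + (20.1/10)·19.6 + (22.8/10)·27.2 = 124 m³/s.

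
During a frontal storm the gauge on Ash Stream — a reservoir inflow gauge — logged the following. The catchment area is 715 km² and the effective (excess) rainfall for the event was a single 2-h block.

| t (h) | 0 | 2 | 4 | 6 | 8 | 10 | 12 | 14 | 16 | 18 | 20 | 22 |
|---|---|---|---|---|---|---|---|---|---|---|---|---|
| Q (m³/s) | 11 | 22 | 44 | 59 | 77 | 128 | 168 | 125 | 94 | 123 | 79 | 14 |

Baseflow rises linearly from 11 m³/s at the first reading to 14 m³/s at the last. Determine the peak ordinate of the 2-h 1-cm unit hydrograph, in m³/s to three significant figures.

U_p ≈ 194 m³/s

Direct runoff: 0.00, 10.73, 32.45, 47.18, 64.91, 115.64, 155.36, 112.09, 80.82, 109.55, 65.27, 0.00 m³/s; ΣQ_DR = 794.0 m³/s, peak = 155.36 m³/s.
Runoff depth d = ΣQ_DR·Δt / A = 794.0 × 7200 / (715 km²) = 7.996 mm.
The 1-cm UH is the DRH scaled by (10 mm)/d, so U_p = 155.36 × 10/7.996 = 194 m³/s.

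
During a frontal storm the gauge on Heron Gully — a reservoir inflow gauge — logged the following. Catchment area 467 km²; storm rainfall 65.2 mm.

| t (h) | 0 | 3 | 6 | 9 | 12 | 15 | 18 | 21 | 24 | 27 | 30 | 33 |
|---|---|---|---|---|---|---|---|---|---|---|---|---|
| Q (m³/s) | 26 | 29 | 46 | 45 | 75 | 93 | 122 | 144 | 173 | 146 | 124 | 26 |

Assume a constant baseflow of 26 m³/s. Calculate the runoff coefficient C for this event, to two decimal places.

ΣQ_DR = 737.0 m³/s; V = ΣQ_DR·Δt = 7.960 × 10^6 m³.
Runoff depth d = V / A = 17.04 mm.
C = d / P = 17.04 / 65.2 = 0.26.

C ≈ 0.26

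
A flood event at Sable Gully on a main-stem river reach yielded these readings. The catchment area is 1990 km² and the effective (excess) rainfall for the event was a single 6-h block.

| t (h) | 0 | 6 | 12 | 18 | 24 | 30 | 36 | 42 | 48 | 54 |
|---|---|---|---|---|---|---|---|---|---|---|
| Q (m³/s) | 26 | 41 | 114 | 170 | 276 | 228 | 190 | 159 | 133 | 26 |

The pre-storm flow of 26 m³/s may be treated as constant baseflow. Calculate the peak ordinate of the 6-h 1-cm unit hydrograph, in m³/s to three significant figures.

Direct runoff: 0.0, 15.0, 88.0, 144.0, 250.0, 202.0, 164.0, 133.0, 107.0, 0.0 m³/s; ΣQ_DR = 1103 m³/s, peak = 250.0 m³/s.
Runoff depth d = ΣQ_DR·Δt / A = 1103 × 21600 / (1990 km²) = 11.97 mm.
The 1-cm UH is the DRH scaled by (10 mm)/d, so U_p = 250.0 × 10/11.97 = 209 m³/s.

U_p ≈ 209 m³/s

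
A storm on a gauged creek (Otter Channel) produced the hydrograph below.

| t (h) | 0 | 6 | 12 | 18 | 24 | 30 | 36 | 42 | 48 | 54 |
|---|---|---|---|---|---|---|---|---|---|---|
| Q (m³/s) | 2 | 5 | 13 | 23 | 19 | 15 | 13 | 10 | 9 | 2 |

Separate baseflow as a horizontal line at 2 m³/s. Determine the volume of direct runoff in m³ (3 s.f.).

V ≈ 1.97 × 10^6 m³

Direct-runoff ordinates (Q − Q_b): 0.0, 3.0, 11.0, 21.0, 17.0, 13.0, 11.0, 8.0, 7.0, 0.0 m³/s.
ΣQ_DR = 91.00 m³/s.
With Δt = 6 h = 21600 s, V = ΣQ_DR · Δt = 91.00 × 21600 = 1.97 × 10^6 m³.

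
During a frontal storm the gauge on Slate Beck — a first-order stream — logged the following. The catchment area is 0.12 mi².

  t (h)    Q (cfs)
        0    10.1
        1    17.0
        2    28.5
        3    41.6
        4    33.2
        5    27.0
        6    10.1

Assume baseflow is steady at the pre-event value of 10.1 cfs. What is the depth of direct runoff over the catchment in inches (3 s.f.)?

Direct runoff: 0.0, 6.9, 18.4, 31.5, 23.1, 16.9, 0.0 cfs; ΣQ_DR = 96.80 cfs.
V = ΣQ_DR · Δt = 96.80 × 3600 s = 3.485 × 10^5 ft³.
Over A = 0.12 mi², depth = V / A = 1.25 in.

d ≈ 1.25 in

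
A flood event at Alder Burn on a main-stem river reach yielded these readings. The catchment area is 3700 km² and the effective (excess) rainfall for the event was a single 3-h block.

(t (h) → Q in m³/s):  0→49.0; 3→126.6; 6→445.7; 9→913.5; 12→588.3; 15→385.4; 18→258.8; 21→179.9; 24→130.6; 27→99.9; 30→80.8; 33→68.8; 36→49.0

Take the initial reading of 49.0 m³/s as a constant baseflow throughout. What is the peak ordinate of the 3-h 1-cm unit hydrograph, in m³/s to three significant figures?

Direct runoff: 0.0, 77.6, 396.7, 864.5, 539.3, 336.4, 209.8, 130.9, 81.6, 50.9, 31.8, 19.8, 0.0 m³/s; ΣQ_DR = 2739 m³/s, peak = 864.5 m³/s.
Runoff depth d = ΣQ_DR·Δt / A = 2739 × 10800 / (3700 km²) = 7.996 mm.
The 1-cm UH is the DRH scaled by (10 mm)/d, so U_p = 864.5 × 10/7.996 = 1080 m³/s.

U_p ≈ 1080 m³/s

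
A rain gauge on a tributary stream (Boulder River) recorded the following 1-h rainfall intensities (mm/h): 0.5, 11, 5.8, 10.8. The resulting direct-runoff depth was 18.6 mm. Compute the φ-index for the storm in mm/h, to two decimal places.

φ ≈ 3.00 mm/h

Only the 3 blocks with intensity above φ contribute runoff: 11, 5.8, 10.8 mm/h.
Σ(I−φ)·Δt = d  ⇒  (11+5.8+10.8 − 3φ)·1 = 18.6
φ = (27.60 − 18.6/1) / 3 = 3.00 mm/h.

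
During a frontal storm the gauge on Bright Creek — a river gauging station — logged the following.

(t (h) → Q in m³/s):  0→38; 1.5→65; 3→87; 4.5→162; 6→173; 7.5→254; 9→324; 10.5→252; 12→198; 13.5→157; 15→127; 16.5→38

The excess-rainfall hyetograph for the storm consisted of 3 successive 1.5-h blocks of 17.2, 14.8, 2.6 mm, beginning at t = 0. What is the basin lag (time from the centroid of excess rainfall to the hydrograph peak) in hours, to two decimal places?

Centroid of excess rainfall: t_c = Σ P_i·t̄_i / ΣP_i = 1.6171 h (block centres at 0.75, 2.25, 3.75 h).
Hydrograph peak occurs at t = 9 h, so basin lag t_L = 9 − 1.6171 = 7.38 h.

t_L ≈ 7.38 h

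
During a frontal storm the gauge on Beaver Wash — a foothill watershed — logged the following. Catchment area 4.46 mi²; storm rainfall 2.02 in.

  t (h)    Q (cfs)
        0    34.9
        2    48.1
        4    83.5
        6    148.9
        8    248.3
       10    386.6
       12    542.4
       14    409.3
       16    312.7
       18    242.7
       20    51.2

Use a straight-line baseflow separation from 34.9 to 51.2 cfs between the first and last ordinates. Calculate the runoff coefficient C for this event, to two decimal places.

C ≈ 0.70

ΣQ_DR = 2035 cfs; V = ΣQ_DR·Δt = 1.465 × 10^7 ft³.
Runoff depth d = V / A = 1.414 in.
C = d / P = 1.414 / 2.02 = 0.70.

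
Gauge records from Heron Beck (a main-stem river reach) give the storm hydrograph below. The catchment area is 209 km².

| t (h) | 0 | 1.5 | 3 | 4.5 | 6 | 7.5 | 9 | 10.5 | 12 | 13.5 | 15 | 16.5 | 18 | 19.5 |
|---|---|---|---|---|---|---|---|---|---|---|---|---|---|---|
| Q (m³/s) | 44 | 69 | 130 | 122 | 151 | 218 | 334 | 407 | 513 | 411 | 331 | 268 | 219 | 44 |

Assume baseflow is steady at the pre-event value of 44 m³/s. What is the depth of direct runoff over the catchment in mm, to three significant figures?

d ≈ 68.3 mm

Direct runoff: 0.0, 25.0, 86.0, 78.0, 107.0, 174.0, 290.0, 363.0, 469.0, 367.0, 287.0, 224.0, 175.0, 0.0 m³/s; ΣQ_DR = 2645 m³/s.
V = ΣQ_DR · Δt = 2645 × 5400 s = 1.428 × 10^7 m³.
Over A = 209 km², depth = V / A = 68.3 mm.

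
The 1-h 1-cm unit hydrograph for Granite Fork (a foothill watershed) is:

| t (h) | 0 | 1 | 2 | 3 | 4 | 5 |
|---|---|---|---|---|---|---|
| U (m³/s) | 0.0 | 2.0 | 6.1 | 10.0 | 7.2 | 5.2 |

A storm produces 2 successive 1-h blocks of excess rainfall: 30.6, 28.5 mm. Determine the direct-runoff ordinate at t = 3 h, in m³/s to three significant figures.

By discrete convolution, Q_j = Σ (P_i / 10 mm) · U_{j−i}.
At t = 3 h (j=3): Q = (30.6/10)·10.0 + (28.5/10)·6.1 = 48.0 m³/s.

Q ≈ 48.0 m³/s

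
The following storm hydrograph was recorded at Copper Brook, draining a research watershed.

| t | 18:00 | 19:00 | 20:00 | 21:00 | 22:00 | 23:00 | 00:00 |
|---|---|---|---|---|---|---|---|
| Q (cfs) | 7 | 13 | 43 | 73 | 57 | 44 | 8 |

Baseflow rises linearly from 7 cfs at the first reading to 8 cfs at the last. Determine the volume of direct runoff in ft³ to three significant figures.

Direct-runoff ordinates (Q − Q_b): 0.00, 5.83, 35.67, 65.50, 49.33, 36.17, 0.00 cfs.
ΣQ_DR = 192.5 cfs.
With Δt = 1 h = 3600 s, V = ΣQ_DR · Δt = 192.5 × 3600 = 6.93 × 10^5 ft³.

V ≈ 6.93 × 10^5 ft³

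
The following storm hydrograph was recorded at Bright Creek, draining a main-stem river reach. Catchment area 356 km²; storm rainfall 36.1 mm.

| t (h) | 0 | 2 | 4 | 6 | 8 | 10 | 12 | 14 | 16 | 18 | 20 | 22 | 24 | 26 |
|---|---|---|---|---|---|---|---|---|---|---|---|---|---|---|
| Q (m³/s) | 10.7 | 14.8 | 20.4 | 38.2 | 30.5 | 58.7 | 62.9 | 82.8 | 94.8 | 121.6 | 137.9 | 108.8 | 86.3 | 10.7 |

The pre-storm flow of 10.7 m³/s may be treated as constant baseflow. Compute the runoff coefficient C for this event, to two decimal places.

ΣQ_DR = 729.3 m³/s; V = ΣQ_DR·Δt = 5.251 × 10^6 m³.
Runoff depth d = V / A = 14.75 mm.
C = d / P = 14.75 / 36.1 = 0.41.

C ≈ 0.41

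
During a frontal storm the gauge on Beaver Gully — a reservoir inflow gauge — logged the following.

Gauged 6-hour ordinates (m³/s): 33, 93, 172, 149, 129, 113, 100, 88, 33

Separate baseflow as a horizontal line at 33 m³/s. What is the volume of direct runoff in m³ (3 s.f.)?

Direct-runoff ordinates (Q − Q_b): 0.0, 60.0, 139.0, 116.0, 96.0, 80.0, 67.0, 55.0, 0.0 m³/s.
ΣQ_DR = 613.0 m³/s.
With Δt = 6 h = 21600 s, V = ΣQ_DR · Δt = 613.0 × 21600 = 1.32 × 10^7 m³.

V ≈ 1.32 × 10^7 m³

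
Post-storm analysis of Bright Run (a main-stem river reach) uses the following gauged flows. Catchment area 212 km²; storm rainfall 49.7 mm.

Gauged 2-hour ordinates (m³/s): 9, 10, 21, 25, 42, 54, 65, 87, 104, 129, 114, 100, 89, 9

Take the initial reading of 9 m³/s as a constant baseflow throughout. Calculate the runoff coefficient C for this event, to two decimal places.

ΣQ_DR = 732.0 m³/s; V = ΣQ_DR·Δt = 5.270 × 10^6 m³.
Runoff depth d = V / A = 24.86 mm.
C = d / P = 24.86 / 49.7 = 0.50.

C ≈ 0.50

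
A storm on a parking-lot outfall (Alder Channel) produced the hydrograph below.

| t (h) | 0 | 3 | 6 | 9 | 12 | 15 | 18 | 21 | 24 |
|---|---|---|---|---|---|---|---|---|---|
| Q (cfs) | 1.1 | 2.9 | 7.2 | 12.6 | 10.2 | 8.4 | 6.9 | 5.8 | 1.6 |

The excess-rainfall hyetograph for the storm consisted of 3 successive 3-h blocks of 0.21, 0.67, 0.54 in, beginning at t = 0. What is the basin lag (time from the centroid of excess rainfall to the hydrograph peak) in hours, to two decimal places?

Centroid of excess rainfall: t_c = Σ P_i·t̄_i / ΣP_i = 5.1972 h (block centres at 1.5, 4.5, 7.5 h).
Hydrograph peak occurs at t = 9 h, so basin lag t_L = 9 − 5.1972 = 3.80 h.

t_L ≈ 3.80 h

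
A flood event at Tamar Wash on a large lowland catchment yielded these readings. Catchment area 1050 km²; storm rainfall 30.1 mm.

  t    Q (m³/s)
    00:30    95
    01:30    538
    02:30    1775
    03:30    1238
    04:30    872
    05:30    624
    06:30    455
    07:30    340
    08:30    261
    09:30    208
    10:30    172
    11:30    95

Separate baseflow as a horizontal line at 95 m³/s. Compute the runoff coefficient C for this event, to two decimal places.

ΣQ_DR = 5533 m³/s; V = ΣQ_DR·Δt = 1.992 × 10^7 m³.
Runoff depth d = V / A = 18.97 mm.
C = d / P = 18.97 / 30.1 = 0.63.

C ≈ 0.63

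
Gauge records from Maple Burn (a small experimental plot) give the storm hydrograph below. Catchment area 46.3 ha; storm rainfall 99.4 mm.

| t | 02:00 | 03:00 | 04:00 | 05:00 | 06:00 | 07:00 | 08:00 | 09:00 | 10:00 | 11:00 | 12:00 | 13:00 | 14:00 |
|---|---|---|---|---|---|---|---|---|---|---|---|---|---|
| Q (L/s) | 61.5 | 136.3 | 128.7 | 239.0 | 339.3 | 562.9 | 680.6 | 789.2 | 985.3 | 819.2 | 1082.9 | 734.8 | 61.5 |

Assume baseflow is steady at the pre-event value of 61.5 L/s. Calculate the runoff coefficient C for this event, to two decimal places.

C ≈ 0.46

ΣQ_DR = 5822 L/s; V = ΣQ_DR·Δt = 2.096 × 10^7 L.
Runoff depth d = V / A = 45.27 mm.
C = d / P = 45.27 / 99.4 = 0.46.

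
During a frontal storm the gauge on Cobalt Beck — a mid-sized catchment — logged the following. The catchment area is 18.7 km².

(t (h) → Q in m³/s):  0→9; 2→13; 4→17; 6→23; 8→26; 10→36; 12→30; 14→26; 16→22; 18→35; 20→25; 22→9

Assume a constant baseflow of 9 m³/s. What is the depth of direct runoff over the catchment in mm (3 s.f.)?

Direct runoff: 0.0, 4.0, 8.0, 14.0, 17.0, 27.0, 21.0, 17.0, 13.0, 26.0, 16.0, 0.0 m³/s; ΣQ_DR = 163.0 m³/s.
V = ΣQ_DR · Δt = 163.0 × 7200 s = 1.174 × 10^6 m³.
Over A = 18.7 km², depth = V / A = 62.8 mm.

d ≈ 62.8 mm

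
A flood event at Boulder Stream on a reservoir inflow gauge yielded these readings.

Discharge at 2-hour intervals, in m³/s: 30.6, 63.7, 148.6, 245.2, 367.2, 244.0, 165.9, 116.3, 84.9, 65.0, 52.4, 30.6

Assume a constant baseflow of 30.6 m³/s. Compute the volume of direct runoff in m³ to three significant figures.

V ≈ 8.98 × 10^6 m³

Direct-runoff ordinates (Q − Q_b): 0.0, 33.1, 118.0, 214.6, 336.6, 213.4, 135.3, 85.7, 54.3, 34.4, 21.8, 0.0 m³/s.
ΣQ_DR = 1247 m³/s.
With Δt = 2 h = 7200 s, V = ΣQ_DR · Δt = 1247 × 7200 = 8.98 × 10^6 m³.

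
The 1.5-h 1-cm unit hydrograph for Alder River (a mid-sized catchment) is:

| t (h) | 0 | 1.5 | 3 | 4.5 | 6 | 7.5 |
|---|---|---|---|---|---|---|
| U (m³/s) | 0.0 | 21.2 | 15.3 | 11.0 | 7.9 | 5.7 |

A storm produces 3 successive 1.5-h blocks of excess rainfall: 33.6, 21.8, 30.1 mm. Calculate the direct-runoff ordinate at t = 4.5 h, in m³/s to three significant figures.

Q ≈ 134 m³/s

By discrete convolution, Q_j = Σ (P_i / 10 mm) · U_{j−i}.
At t = 4.5 h (j=3): Q = (33.6/10)·11.0 + (21.8/10)·15.3 + (30.1/10)·21.2 = 134 m³/s.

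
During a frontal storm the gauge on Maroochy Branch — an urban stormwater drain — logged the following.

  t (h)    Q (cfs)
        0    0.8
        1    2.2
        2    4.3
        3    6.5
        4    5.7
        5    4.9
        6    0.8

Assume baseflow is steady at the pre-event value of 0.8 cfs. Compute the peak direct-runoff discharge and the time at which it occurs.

Q_p = 5.7 cfs at t = 3 h

Subtracting baseflow gives direct-runoff ordinates: 0.0, 1.4, 3.5, 5.7, 4.9, 4.1, 0.0 cfs.
The maximum is 5.7 cfs, occurring at the reading for t = 3 h.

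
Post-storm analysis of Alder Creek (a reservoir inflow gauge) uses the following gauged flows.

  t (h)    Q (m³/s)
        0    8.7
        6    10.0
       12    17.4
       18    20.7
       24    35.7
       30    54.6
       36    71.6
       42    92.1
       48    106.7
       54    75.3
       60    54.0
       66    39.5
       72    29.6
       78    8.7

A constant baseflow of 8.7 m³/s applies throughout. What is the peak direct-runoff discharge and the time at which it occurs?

Q_p = 98.0 m³/s at t = 48 h

Subtracting baseflow gives direct-runoff ordinates: 0.0, 1.3, 8.7, 12.0, 27.0, 45.9, 62.9, 83.4, 98.0, 66.6, 45.3, 30.8, 20.9, 0.0 m³/s.
The maximum is 98.0 m³/s, occurring at the reading for t = 48 h.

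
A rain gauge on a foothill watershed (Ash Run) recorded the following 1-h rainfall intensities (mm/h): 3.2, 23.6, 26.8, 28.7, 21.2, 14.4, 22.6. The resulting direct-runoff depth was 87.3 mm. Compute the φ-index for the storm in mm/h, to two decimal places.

φ ≈ 8.33 mm/h

Only the 6 blocks with intensity above φ contribute runoff: 23.6, 26.8, 28.7, 21.2, 14.4, 22.6 mm/h.
Σ(I−φ)·Δt = d  ⇒  (23.6+26.8+28.7+21.2+14.4+22.6 − 6φ)·1 = 87.3
φ = (137.3 − 87.3/1) / 6 = 8.33 mm/h.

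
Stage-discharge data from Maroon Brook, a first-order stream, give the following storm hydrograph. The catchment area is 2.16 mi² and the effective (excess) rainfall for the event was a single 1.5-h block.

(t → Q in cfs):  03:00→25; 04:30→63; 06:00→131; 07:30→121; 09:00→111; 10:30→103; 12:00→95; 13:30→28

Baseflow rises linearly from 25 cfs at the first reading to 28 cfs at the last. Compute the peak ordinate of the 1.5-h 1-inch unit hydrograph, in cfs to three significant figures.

Direct runoff: 0.00, 37.57, 105.14, 94.71, 84.29, 75.86, 67.43, 0.00 cfs; ΣQ_DR = 465.0 cfs, peak = 105.14 cfs.
Runoff depth d = ΣQ_DR·Δt / A = 465.0 × 5400 / (2.16 mi²) = 0.5004 in.
The 1-inch UH is the DRH scaled by (1 in)/d, so U_p = 105.14 × 1/0.5004 = 210 cfs.

U_p ≈ 210 cfs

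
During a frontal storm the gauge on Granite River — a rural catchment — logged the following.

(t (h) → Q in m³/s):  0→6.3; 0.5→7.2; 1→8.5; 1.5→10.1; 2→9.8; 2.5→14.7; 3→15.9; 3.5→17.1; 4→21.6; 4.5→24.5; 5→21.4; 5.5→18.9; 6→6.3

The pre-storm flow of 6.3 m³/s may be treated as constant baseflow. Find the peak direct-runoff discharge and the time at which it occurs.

Q_p = 18.2 m³/s at t = 4.5 h

Subtracting baseflow gives direct-runoff ordinates: 0.0, 0.9, 2.2, 3.8, 3.5, 8.4, 9.6, 10.8, 15.3, 18.2, 15.1, 12.6, 0.0 m³/s.
The maximum is 18.2 m³/s, occurring at the reading for t = 4.5 h.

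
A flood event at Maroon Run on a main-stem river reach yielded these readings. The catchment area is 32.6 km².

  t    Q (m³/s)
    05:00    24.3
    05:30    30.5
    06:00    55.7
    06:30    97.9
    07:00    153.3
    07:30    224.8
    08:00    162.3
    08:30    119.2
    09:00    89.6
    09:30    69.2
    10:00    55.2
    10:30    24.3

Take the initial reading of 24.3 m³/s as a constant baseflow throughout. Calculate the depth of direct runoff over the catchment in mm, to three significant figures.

d ≈ 45.0 mm

Direct runoff: 0.0, 6.2, 31.4, 73.6, 129.0, 200.5, 138.0, 94.9, 65.3, 44.9, 30.9, 0.0 m³/s; ΣQ_DR = 814.7 m³/s.
V = ΣQ_DR · Δt = 814.7 × 1800 s = 1.466 × 10^6 m³.
Over A = 32.6 km², depth = V / A = 45.0 mm.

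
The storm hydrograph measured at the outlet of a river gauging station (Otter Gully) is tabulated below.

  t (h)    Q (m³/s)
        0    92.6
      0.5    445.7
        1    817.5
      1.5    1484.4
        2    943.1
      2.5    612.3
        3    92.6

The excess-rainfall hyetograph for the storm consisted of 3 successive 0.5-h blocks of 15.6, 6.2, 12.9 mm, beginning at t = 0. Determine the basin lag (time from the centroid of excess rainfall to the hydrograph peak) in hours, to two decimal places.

Centroid of excess rainfall: t_c = Σ P_i·t̄_i / ΣP_i = 0.7111 h (block centres at 0.25, 0.75, 1.25 h).
Hydrograph peak occurs at t = 1.5 h, so basin lag t_L = 1.5 − 0.7111 = 0.79 h.

t_L ≈ 0.79 h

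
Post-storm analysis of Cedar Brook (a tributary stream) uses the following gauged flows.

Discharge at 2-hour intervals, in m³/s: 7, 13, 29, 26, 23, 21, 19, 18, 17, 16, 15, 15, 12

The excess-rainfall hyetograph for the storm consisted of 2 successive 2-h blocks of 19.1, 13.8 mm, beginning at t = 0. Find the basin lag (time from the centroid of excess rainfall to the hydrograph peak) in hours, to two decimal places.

Centroid of excess rainfall: t_c = Σ P_i·t̄_i / ΣP_i = 1.8389 h (block centres at 1, 3 h).
Hydrograph peak occurs at t = 4 h, so basin lag t_L = 4 − 1.8389 = 2.16 h.

t_L ≈ 2.16 h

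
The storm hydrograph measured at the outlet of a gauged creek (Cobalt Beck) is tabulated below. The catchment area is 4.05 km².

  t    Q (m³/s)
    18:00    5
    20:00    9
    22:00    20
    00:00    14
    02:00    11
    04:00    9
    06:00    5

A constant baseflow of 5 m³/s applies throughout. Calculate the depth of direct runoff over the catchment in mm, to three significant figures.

d ≈ 67.6 mm

Direct runoff: 0.0, 4.0, 15.0, 9.0, 6.0, 4.0, 0.0 m³/s; ΣQ_DR = 38.00 m³/s.
V = ΣQ_DR · Δt = 38.00 × 7200 s = 2.736 × 10^5 m³.
Over A = 4.05 km², depth = V / A = 67.6 mm.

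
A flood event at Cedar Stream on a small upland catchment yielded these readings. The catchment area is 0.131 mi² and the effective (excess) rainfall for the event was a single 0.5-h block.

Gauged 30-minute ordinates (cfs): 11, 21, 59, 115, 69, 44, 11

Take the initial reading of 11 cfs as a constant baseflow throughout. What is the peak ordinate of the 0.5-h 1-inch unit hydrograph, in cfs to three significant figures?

U_p ≈ 69.5 cfs

Direct runoff: 0.0, 10.0, 48.0, 104.0, 58.0, 33.0, 0.0 cfs; ΣQ_DR = 253.0 cfs, peak = 104.0 cfs.
Runoff depth d = ΣQ_DR·Δt / A = 253.0 × 1800 / (0.131 mi²) = 1.496 in.
The 1-inch UH is the DRH scaled by (1 in)/d, so U_p = 104.0 × 1/1.496 = 69.5 cfs.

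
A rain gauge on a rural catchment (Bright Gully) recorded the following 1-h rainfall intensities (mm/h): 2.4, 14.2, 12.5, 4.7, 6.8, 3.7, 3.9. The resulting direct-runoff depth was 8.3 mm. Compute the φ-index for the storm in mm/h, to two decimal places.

Only the 2 blocks with intensity above φ contribute runoff: 14.2, 12.5 mm/h.
Σ(I−φ)·Δt = d  ⇒  (14.2+12.5 − 2φ)·1 = 8.3
φ = (26.70 − 8.3/1) / 2 = 9.20 mm/h.

φ ≈ 9.20 mm/h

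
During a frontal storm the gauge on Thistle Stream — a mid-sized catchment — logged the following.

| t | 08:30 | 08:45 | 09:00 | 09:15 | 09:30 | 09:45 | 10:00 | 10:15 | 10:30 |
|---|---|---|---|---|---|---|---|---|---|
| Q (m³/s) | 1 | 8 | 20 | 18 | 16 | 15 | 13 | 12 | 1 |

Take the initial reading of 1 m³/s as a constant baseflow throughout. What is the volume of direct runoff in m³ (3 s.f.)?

Direct-runoff ordinates (Q − Q_b): 0.0, 7.0, 19.0, 17.0, 15.0, 14.0, 12.0, 11.0, 0.0 m³/s.
ΣQ_DR = 95.00 m³/s.
With Δt = 0.25 h = 900 s, V = ΣQ_DR · Δt = 95.00 × 900 = 85500 m³.

V ≈ 85500 m³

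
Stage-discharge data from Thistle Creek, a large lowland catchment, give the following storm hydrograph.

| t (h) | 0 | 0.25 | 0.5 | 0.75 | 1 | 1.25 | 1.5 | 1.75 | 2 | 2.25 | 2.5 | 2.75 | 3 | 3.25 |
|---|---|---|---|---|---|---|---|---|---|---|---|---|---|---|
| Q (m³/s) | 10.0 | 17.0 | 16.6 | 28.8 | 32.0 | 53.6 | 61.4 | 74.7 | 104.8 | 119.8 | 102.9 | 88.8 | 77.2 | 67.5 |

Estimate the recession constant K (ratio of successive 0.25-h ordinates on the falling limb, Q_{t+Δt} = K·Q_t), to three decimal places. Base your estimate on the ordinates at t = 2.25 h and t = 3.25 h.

Using the recession-limb readings at t = 2.25 h and t = 3.25 h: Q falls from 119.8 to 67.5 m³/s over 4 intervals.
K = (Q₂/Q₁)^(1/4) = (67.5/119.8)^(1/4) = 0.866.

K ≈ 0.866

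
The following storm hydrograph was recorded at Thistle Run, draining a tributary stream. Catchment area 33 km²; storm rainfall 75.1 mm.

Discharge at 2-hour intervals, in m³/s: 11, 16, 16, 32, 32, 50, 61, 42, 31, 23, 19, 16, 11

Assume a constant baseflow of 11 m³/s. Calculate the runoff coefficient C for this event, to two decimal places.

ΣQ_DR = 217.0 m³/s; V = ΣQ_DR·Δt = 1.562 × 10^6 m³.
Runoff depth d = V / A = 47.35 mm.
C = d / P = 47.35 / 75.1 = 0.63.

C ≈ 0.63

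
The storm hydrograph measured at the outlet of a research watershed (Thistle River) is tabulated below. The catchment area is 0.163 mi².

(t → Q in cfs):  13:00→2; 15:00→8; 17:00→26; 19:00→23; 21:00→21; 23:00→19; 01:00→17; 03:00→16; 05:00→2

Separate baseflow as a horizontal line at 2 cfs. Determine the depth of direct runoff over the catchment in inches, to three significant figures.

Direct runoff: 0.0, 6.0, 24.0, 21.0, 19.0, 17.0, 15.0, 14.0, 0.0 cfs; ΣQ_DR = 116.0 cfs.
V = ΣQ_DR · Δt = 116.0 × 7200 s = 8.352 × 10^5 ft³.
Over A = 0.163 mi², depth = V / A = 2.21 in.

d ≈ 2.21 in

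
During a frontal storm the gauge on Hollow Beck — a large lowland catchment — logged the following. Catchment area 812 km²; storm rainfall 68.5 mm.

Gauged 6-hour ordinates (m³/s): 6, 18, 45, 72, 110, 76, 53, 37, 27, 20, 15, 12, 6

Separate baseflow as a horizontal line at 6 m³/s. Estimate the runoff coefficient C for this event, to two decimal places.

C ≈ 0.16

ΣQ_DR = 419.0 m³/s; V = ΣQ_DR·Δt = 9.050 × 10^6 m³.
Runoff depth d = V / A = 11.15 mm.
C = d / P = 11.15 / 68.5 = 0.16.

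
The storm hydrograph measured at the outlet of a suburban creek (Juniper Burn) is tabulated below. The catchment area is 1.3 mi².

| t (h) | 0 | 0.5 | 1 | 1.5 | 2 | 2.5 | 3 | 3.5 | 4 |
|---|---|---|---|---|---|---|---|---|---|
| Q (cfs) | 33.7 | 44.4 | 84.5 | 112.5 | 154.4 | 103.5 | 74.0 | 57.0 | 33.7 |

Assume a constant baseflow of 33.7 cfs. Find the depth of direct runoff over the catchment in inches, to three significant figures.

Direct runoff: 0.0, 10.7, 50.8, 78.8, 120.7, 69.8, 40.3, 23.3, 0.0 cfs; ΣQ_DR = 394.4 cfs.
V = ΣQ_DR · Δt = 394.4 × 1800 s = 7.099 × 10^5 ft³.
Over A = 1.3 mi², depth = V / A = 0.235 in.

d ≈ 0.235 in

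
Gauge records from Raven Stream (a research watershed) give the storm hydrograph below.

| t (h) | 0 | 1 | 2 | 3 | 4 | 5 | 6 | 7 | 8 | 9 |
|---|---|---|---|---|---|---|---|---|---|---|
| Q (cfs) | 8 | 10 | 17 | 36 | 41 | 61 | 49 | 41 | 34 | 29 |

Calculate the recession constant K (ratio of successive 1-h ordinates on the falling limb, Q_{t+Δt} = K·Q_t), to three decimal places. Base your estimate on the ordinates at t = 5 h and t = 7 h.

Using the recession-limb readings at t = 5 h and t = 7 h: Q falls from 61 to 41 cfs over 2 intervals.
K = (Q₂/Q₁)^(1/2) = (41/61)^(1/2) = 0.820.

K ≈ 0.820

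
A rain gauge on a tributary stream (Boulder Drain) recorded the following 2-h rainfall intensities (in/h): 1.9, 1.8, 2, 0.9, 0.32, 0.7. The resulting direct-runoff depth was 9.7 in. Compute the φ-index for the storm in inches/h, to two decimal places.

Only the 5 blocks with intensity above φ contribute runoff: 1.9, 1.8, 2, 0.9, 0.7 in/h.
Σ(I−φ)·Δt = d  ⇒  (1.9+1.8+2+0.9+0.7 − 5φ)·2 = 9.7
φ = (7.300 − 9.7/2) / 5 = 0.49 in/h.

φ ≈ 0.49 in/h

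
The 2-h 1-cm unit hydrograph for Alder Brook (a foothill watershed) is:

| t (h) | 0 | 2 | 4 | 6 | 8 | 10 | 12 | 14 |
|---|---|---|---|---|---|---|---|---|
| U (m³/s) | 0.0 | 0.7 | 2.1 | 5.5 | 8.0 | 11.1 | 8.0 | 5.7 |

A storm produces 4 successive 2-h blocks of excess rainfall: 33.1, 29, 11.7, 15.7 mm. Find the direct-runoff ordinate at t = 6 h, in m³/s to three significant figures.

By discrete convolution, Q_j = Σ (P_i / 10 mm) · U_{j−i}.
At t = 6 h (j=3): Q = (33.1/10)·5.5 + (29/10)·2.1 + (11.7/10)·0.7 + (15.7/10)·0.0 = 25.1 m³/s.

Q ≈ 25.1 m³/s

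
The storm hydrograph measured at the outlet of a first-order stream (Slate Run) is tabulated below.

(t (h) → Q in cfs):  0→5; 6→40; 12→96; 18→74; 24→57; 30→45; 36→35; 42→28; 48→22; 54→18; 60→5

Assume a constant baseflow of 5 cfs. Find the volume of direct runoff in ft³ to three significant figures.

Direct-runoff ordinates (Q − Q_b): 0.0, 35.0, 91.0, 69.0, 52.0, 40.0, 30.0, 23.0, 17.0, 13.0, 0.0 cfs.
ΣQ_DR = 370.0 cfs.
With Δt = 6 h = 21600 s, V = ΣQ_DR · Δt = 370.0 × 21600 = 7.99 × 10^6 ft³.

V ≈ 7.99 × 10^6 ft³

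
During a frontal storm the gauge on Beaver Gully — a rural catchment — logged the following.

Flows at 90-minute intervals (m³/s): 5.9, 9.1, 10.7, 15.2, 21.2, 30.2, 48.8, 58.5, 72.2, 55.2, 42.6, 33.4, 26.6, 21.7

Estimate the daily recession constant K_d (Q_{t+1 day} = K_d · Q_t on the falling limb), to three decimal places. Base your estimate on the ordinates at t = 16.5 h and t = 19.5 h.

Between t = 16.5 h and t = 19.5 h the flow falls from 33.4 to 21.7 m³/s over 2×1.5 h = 3 h.
Per-interval ratio K = (21.7/33.4)^(1/2) = 0.8060; K_d = K^(24/1.5) = 0.032.

K_d ≈ 0.032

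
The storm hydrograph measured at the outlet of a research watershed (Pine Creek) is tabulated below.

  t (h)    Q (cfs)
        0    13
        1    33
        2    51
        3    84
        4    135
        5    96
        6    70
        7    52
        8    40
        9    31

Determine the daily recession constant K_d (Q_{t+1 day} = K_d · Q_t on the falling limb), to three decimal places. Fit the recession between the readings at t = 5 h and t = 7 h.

Between t = 5 h and t = 7 h the flow falls from 96 to 52 cfs over 2×1 h = 2 h.
Per-interval ratio K = (52/96)^(1/2) = 0.7360; K_d = K^(24/1) = 0.001.

K_d ≈ 0.001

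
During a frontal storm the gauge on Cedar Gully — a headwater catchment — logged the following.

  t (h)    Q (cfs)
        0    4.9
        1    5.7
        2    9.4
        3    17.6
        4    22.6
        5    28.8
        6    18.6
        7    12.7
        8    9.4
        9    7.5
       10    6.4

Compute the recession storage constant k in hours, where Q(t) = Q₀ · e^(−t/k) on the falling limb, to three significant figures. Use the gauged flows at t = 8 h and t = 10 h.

k ≈ 5.20 h

On the falling limb, Q drops from 9.4 to 6.4 cfs between t = 8 h and t = 10 h (Δt = 2 h).
k = −Δt / ln(Q₂/Q₁) = −2 / ln(6.4/9.4) = 5.20 h.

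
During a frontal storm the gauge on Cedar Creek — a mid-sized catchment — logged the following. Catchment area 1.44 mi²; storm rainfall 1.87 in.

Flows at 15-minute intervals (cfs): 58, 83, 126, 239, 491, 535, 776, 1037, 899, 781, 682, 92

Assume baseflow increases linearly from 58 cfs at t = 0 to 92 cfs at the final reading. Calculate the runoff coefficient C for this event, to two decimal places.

C ≈ 0.70

ΣQ_DR = 4899 cfs; V = ΣQ_DR·Δt = 4.409 × 10^6 ft³.
Runoff depth d = V / A = 1.318 in.
C = d / P = 1.318 / 1.87 = 0.70.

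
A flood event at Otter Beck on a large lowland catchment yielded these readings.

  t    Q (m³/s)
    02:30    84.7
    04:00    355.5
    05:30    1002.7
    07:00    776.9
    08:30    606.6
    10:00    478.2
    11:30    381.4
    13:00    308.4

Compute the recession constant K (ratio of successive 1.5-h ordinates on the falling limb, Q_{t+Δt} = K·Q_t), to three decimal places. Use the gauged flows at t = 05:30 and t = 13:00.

Using the recession-limb readings at t = 05:30 and t = 13:00: Q falls from 1002.7 to 308.4 m³/s over 5 intervals.
K = (Q₂/Q₁)^(1/5) = (308.4/1002.7)^(1/5) = 0.790.

K ≈ 0.790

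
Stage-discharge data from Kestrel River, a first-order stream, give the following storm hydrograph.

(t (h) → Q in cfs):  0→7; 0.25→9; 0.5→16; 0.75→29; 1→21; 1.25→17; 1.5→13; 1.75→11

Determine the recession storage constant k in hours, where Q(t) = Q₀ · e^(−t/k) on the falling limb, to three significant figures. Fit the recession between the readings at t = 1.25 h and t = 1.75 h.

k ≈ 1.15 h

On the falling limb, Q drops from 17 to 11 cfs between t = 1.25 h and t = 1.75 h (Δt = 0.5 h).
k = −Δt / ln(Q₂/Q₁) = −0.5 / ln(11/17) = 1.15 h.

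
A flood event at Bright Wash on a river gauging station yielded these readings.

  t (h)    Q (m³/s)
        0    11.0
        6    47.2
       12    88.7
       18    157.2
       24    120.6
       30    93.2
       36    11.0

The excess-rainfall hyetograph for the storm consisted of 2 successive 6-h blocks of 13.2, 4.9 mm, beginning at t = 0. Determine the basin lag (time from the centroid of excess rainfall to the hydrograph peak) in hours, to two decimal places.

t_L ≈ 13.38 h

Centroid of excess rainfall: t_c = Σ P_i·t̄_i / ΣP_i = 4.6243 h (block centres at 3, 9 h).
Hydrograph peak occurs at t = 18 h, so basin lag t_L = 18 − 4.6243 = 13.38 h.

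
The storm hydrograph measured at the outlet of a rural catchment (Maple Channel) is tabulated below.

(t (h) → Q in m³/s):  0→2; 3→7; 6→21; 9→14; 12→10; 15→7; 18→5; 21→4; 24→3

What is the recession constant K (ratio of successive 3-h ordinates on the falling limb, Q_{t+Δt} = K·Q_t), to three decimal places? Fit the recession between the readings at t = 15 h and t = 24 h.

Using the recession-limb readings at t = 15 h and t = 24 h: Q falls from 7 to 3 m³/s over 3 intervals.
K = (Q₂/Q₁)^(1/3) = (3/7)^(1/3) = 0.754.

K ≈ 0.754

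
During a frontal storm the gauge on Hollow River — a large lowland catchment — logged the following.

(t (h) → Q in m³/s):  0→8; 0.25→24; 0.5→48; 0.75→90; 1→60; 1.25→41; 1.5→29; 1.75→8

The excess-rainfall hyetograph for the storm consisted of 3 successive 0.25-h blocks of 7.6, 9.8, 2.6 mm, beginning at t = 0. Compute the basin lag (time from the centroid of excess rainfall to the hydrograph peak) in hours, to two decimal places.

Centroid of excess rainfall: t_c = Σ P_i·t̄_i / ΣP_i = 0.3125 h (block centres at 0.125, 0.375, 0.625 h).
Hydrograph peak occurs at t = 0.75 h, so basin lag t_L = 0.75 − 0.3125 = 0.44 h.

t_L ≈ 0.44 h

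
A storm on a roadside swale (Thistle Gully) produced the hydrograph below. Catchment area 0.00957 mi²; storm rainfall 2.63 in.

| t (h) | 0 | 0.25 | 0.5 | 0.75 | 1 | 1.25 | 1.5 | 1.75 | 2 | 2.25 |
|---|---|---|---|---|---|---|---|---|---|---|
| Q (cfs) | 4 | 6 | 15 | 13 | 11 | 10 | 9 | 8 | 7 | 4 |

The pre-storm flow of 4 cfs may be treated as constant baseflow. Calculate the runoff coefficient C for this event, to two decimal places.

ΣQ_DR = 47.00 cfs; V = ΣQ_DR·Δt = 42300 ft³.
Runoff depth d = V / A = 1.903 in.
C = d / P = 1.903 / 2.63 = 0.72.

C ≈ 0.72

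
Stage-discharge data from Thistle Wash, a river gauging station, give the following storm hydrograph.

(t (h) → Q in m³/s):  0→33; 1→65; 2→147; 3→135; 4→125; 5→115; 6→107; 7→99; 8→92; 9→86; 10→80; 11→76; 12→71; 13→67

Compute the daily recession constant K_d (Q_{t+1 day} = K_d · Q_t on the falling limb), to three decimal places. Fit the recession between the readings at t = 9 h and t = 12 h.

K_d ≈ 0.216

Between t = 9 h and t = 12 h the flow falls from 86 to 71 m³/s over 3×1 h = 3 h.
Per-interval ratio K = (71/86)^(1/3) = 0.9381; K_d = K^(24/1) = 0.216.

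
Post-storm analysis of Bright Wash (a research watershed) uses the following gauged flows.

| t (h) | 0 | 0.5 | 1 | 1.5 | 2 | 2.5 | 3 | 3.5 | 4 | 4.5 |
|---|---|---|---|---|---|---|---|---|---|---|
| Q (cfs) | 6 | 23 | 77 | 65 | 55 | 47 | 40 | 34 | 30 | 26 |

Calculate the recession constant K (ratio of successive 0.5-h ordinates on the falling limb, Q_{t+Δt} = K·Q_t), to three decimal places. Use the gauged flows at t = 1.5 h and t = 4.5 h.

K ≈ 0.858

Using the recession-limb readings at t = 1.5 h and t = 4.5 h: Q falls from 65 to 26 cfs over 6 intervals.
K = (Q₂/Q₁)^(1/6) = (26/65)^(1/6) = 0.858.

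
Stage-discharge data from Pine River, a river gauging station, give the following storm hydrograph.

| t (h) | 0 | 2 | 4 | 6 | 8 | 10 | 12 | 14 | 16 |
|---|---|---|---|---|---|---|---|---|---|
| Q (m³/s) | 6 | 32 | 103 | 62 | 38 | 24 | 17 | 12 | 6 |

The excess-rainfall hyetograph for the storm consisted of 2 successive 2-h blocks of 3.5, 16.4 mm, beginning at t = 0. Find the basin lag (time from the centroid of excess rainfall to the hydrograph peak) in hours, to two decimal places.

t_L ≈ 1.35 h

Centroid of excess rainfall: t_c = Σ P_i·t̄_i / ΣP_i = 2.6482 h (block centres at 1, 3 h).
Hydrograph peak occurs at t = 4 h, so basin lag t_L = 4 − 2.6482 = 1.35 h.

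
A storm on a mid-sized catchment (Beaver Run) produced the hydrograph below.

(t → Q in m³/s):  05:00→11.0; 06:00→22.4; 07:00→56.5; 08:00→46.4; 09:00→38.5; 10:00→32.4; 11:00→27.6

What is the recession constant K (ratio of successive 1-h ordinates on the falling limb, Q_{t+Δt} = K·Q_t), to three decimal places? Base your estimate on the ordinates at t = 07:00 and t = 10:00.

K ≈ 0.831

Using the recession-limb readings at t = 07:00 and t = 10:00: Q falls from 56.5 to 32.4 m³/s over 3 intervals.
K = (Q₂/Q₁)^(1/3) = (32.4/56.5)^(1/3) = 0.831.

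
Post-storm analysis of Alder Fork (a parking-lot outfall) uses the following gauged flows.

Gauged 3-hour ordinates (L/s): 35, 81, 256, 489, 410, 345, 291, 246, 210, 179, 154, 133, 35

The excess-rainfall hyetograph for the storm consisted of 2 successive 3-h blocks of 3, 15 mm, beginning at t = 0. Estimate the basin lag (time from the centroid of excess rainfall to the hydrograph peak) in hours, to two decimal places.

Centroid of excess rainfall: t_c = Σ P_i·t̄_i / ΣP_i = 4.0000 h (block centres at 1.5, 4.5 h).
Hydrograph peak occurs at t = 9 h, so basin lag t_L = 9 − 4.0000 = 5.00 h.

t_L ≈ 5.00 h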